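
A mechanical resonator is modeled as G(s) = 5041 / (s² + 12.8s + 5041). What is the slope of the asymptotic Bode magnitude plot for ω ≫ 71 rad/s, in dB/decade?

With 0 zeros and 2 poles, the high-frequency asymptotic slope is 20 × (0 − 2) = -40 dB/decade.

-40 dB/decade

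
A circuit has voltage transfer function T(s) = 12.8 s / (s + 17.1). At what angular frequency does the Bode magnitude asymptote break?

The single real pole at s = −17.1 gives a corner at ω = 17.1 rad/sec.

17.1 rad/sec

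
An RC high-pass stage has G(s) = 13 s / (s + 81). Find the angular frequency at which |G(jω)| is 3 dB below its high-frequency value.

For a single-pole high-pass, the −3 dB point is at the pole: ω = 81 rad/sec.

81 rad/sec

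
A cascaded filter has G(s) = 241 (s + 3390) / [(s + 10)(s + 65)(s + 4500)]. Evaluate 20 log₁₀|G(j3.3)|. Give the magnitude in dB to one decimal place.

-11.5 dB

|j3.3 + 3390| = √(3.3² + 3390²) = 3390
|j3.3 + 10| = √(3.3² + 10²) = 10.53
|j3.3 + 65| = √(3.3² + 65²) = 65.08
|j3.3 + 4500| = √(3.3² + 4500²) = 4500
|G(j3.3)| = 241 × 3390 / (10.53 × 65.08 × 4500) = 0.2649
20 log₁₀(0.2649) = -11.54 dB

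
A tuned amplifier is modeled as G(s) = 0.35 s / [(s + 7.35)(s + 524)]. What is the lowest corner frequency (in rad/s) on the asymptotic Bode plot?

7.35 rad/s

Break frequencies occur at each pole and zero magnitude: 7.35 rad/s, 524 rad/s.
The lowest is 7.35 rad/s.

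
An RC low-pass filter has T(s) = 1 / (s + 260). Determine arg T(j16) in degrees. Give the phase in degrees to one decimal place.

-3.5°

∠(j16 + 260) = arctan(16/260) = 3.52°
∠T(j16) = −3.52° = -3.52°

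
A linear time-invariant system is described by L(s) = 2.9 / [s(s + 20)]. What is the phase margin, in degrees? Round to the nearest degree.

90°

Gain crossover: |L(jω)| = 1 at ω ≈ 0.145 rad/s.
∠L(j0.145) = −90° − arctan(0.145/20) ≈ -90.42°
PM = 180° + (-90.42°) = 89.58°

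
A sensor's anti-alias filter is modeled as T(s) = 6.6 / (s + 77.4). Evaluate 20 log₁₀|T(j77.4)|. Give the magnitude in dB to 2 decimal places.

|j77.4 + 77.4| = √(77.4² + 77.4²) = 109.5
|T(j77.4)| = 6.6 / 109.5 = 0.060296
20 log₁₀(0.060296) = -24.394 dB

-24.39 dB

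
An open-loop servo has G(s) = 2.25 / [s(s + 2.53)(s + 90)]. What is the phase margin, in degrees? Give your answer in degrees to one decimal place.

89.8°

Gain crossover: |G(jω)| = 1 at ω ≈ 0.00988 rad s⁻¹.
∠G(j0.00988) = −90° − arctan(0.00988/2.53) − arctan(0.00988/90) ≈ -90.23°
PM = 180° + (-90.23°) = 89.77°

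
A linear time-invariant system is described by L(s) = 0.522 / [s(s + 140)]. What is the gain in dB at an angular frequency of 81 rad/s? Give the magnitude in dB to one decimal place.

-88.0 dB

|j81 + 140| = √(81² + 140²) = 161.7
|j81| = 81
|L(j81)| = 0.522 / (161.7 × 81) = 3.9844e-05
20 log₁₀(3.9844e-05) = -87.99 dB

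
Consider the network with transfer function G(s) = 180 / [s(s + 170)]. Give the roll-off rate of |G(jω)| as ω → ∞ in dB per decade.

-40 dB/decade

With 0 zeros and 2 poles, the high-frequency asymptotic slope is 20 × (0 − 2) = -40 dB/decade.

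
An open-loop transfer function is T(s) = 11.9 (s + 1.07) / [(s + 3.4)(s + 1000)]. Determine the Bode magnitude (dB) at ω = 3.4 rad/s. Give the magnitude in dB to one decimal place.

|j3.4 + 1.07| = √(3.4² + 1.07²) = 3.564
|j3.4 + 3.4| = √(3.4² + 3.4²) = 4.808
|j3.4 + 1000| = √(3.4² + 1000²) = 1000
|T(j3.4)| = 11.9 × 3.564 / (4.808 × 1000) = 0.0088214
20 log₁₀(0.0088214) = -41.09 dB

-41.1 dB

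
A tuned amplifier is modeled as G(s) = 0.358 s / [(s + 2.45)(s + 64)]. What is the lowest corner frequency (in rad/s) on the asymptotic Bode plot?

2.45 rad/s

Break frequencies occur at each pole and zero magnitude: 2.45 rad/s, 64 rad/s.
The lowest is 2.45 rad/s.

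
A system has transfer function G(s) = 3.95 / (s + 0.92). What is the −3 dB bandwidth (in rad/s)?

0.92 rad/s

For a single-pole low-pass, the −3 dB point is at the pole: ω = 0.92 rad/s.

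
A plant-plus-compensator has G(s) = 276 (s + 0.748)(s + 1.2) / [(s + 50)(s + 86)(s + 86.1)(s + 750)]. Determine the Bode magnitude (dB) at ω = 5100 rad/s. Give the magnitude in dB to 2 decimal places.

|j5100 + 0.748| = √(5100² + 0.748²) = 5100
|j5100 + 1.2| = √(5100² + 1.2²) = 5100
|j5100 + 50| = √(5100² + 50²) = 5100
|j5100 + 86| = √(5100² + 86²) = 5101
|j5100 + 86.1| = √(5100² + 86.1²) = 5101
|j5100 + 750| = √(5100² + 750²) = 5155
|G(j5100)| = 276 × 5100 × 5100 / (5100 × 5101 × 5101 × 5155) = 1.0495e-05
20 log₁₀(1.0495e-05) = -99.580 dB

-99.58 dB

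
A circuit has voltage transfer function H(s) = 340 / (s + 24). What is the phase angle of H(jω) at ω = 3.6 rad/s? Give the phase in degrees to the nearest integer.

∠(j3.6 + 24) = arctan(3.6/24) = 8.53°
∠H(j3.6) = −8.53° = -8.53°

-9 deg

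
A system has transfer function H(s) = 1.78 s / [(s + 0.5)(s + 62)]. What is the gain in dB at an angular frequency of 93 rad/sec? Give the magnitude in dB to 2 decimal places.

-35.96 dB

|j93| = 93
|j93 + 0.5| = √(93² + 0.5²) = 93
|j93 + 62| = √(93² + 62²) = 111.8
|H(j93)| = 1.78 × 93 / (93 × 111.8) = 0.015925
20 log₁₀(0.015925) = -35.958 dB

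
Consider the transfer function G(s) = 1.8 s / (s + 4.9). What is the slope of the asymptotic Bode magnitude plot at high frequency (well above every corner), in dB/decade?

With 1 zero and 1 pole, the high-frequency asymptotic slope is 20 × (1 − 1) = 0 dB/decade.

0 dB/decade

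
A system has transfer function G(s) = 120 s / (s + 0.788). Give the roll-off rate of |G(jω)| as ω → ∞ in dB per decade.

0 dB/decade

With 1 zero and 1 pole, the high-frequency asymptotic slope is 20 × (1 − 1) = 0 dB/decade.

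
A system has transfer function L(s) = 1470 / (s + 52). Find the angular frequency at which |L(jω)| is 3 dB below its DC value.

For a single-pole low-pass, the −3 dB point is at the pole: ω = 52 rad s⁻¹.

52 rad s⁻¹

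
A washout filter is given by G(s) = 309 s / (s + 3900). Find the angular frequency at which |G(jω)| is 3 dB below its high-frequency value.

3900 rad/sec

For a single-pole high-pass, the −3 dB point is at the pole: ω = 3900 rad/sec.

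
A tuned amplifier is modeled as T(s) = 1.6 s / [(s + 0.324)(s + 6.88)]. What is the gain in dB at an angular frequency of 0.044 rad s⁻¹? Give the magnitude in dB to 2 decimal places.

|j0.044| = 0.044
|j0.044 + 0.324| = √(0.044² + 0.324²) = 0.327
|j0.044 + 6.88| = √(0.044² + 6.88²) = 6.88
|T(j0.044)| = 1.6 × 0.044 / (0.327 × 6.88) = 0.031294
20 log₁₀(0.031294) = -30.091 dB

-30.09 dB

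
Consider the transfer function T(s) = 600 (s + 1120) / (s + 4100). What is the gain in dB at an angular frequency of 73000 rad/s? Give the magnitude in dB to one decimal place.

55.6 dB

|j73000 + 1120| = √(73000² + 1120²) = 7.301e+04
|j73000 + 4100| = √(73000² + 4100²) = 7.312e+04
|T(j73000)| = 600 × 7.301e+04 / 7.312e+04 = 599.13
20 log₁₀(599.13) = 55.55 dB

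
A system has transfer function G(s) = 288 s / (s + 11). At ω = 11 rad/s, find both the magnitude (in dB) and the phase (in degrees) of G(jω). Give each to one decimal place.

|G| = 46.2 dB, ∠G = 45.0°

|j11| = 11
|j11 + 11| = √(11² + 11²) = 15.56
|G(j11)| = 288 × 11 / 15.56 = 203.65
20 log₁₀(203.65) = 46.18 dB
∠(j11) = 90.00°
∠(j11 + 11) = arctan(11/11) = 45.00°
∠G(j11) = 90.00° − 45.00° = 45.00°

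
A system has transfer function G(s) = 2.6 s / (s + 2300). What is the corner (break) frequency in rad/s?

2300 rad/s

The single real pole at s = −2300 gives a corner at ω = 2300 rad/s.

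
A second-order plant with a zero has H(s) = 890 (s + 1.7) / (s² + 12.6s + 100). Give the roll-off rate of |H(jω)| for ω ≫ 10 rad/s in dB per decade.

With 1 zero and 2 poles, the high-frequency asymptotic slope is 20 × (1 − 2) = -20 dB/decade.

-20 dB/decade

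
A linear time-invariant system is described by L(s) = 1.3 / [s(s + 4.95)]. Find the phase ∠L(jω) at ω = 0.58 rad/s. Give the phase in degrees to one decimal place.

-96.7 deg

∠(j0.58 + 4.95) = arctan(0.58/4.95) = 6.68°
∠(j0.58) = 90.00°
∠L(j0.58) = − (6.68° + 90.00°) = -96.68°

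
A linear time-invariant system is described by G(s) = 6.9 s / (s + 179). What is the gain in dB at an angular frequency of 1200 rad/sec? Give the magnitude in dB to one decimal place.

16.7 dB

|j1200| = 1200
|j1200 + 179| = √(1200² + 179²) = 1213
|G(j1200)| = 6.9 × 1200 / 1213 = 6.8245
20 log₁₀(6.8245) = 16.68 dB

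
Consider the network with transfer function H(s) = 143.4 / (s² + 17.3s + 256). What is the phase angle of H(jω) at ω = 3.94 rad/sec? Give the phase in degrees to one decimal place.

∠[(j3.94)² + 17.3(j3.94) + 256] = ∠[240.48 + j68.162] = 15.83°
∠H(j3.94) = −15.83° = -15.83°

-15.8 deg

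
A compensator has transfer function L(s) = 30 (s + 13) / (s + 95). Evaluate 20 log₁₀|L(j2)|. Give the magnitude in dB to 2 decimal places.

|j2 + 13| = √(2² + 13²) = 13.15
|j2 + 95| = √(2² + 95²) = 95.02
|L(j2)| = 30 × 13.15 / 95.02 = 4.1526
20 log₁₀(4.1526) = 12.366 dB

12.37 dB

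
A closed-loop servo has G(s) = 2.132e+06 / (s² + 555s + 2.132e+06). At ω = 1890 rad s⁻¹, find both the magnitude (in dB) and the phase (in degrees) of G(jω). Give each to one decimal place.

|G| = 1.6 dB, ∠G = -143.9°

|(j1890)² + 555(j1890) + 2.132e+06| = |-1.4401e+06 + j1.049e+06| = 1.782e+06
|G(j1890)| = 2.132e+06 / 1.782e+06 = 1.1967
20 log₁₀(1.1967) = 1.56 dB
∠[(j1890)² + 555(j1890) + 2.132e+06] = ∠[-1.4401e+06 + j1.049e+06] = 143.93°
∠G(j1890) = −143.93° = -143.93°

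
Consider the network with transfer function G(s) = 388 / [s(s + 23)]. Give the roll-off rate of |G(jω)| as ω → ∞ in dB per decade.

-40 dB/decade

With 0 zeros and 2 poles, the high-frequency asymptotic slope is 20 × (0 − 2) = -40 dB/decade.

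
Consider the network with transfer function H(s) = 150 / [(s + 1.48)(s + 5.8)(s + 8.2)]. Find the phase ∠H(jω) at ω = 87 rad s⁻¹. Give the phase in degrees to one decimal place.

∠(j87 + 1.48) = arctan(87/1.48) = 89.03°
∠(j87 + 5.8) = arctan(87/5.8) = 86.19°
∠(j87 + 8.2) = arctan(87/8.2) = 84.62°
∠H(j87) = − (89.03° + 86.19° + 84.62°) = -259.83°

-259.8°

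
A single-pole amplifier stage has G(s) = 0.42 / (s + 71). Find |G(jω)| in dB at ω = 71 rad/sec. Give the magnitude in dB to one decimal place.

|j71 + 71| = √(71² + 71²) = 100.4
|G(j71)| = 0.42 / 100.4 = 0.0041829
20 log₁₀(0.0041829) = -47.57 dB

-47.6 dB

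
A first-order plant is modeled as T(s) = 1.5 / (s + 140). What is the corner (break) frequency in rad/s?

The single real pole at s = −140 gives a corner at ω = 140 rad/s.

140 rad/s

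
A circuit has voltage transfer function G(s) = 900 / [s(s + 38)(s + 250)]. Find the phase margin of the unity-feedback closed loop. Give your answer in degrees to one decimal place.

89.8°

Gain crossover: |G(jω)| = 1 at ω ≈ 0.0947 rad s⁻¹.
∠G(j0.0947) = −90° − arctan(0.0947/38) − arctan(0.0947/250) ≈ -90.16°
PM = 180° + (-90.16°) = 89.84°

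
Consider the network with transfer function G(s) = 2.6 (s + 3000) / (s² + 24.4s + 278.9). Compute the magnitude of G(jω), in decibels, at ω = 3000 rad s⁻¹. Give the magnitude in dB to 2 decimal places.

|j3000 + 3000| = √(3000² + 3000²) = 4243
|(j3000)² + 24.4(j3000) + 278.9| = |-8.9997e+06 + j73200| = 9e+06
|G(j3000)| = 2.6 × 4243 / 9e+06 = 0.0012256
20 log₁₀(0.0012256) = -58.233 dB

-58.23 dB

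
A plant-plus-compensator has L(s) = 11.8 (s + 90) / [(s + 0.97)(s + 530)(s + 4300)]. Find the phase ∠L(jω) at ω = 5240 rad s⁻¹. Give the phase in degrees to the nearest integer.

-136 deg

∠(j5240 + 90) = arctan(5240/90) = 89.02°
∠(j5240 + 0.97) = arctan(5240/0.97) = 89.99°
∠(j5240 + 530) = arctan(5240/530) = 84.22°
∠(j5240 + 4300) = arctan(5240/4300) = 50.63°
∠L(j5240) = 89.02° − (89.99° + 84.22° + 50.63°) = -135.83°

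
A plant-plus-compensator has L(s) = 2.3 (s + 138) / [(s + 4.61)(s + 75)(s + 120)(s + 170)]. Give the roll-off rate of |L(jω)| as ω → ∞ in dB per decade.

With 1 zero and 4 poles, the high-frequency asymptotic slope is 20 × (1 − 4) = -60 dB/decade.

-60 dB/decade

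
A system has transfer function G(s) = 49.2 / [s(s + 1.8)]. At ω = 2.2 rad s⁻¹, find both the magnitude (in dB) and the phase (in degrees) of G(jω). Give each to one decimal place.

|j2.2 + 1.8| = √(2.2² + 1.8²) = 2.843
|j2.2| = 2.2
|G(j2.2)| = 49.2 / (2.843 × 2.2) = 7.8675
20 log₁₀(7.8675) = 17.92 dB
∠(j2.2 + 1.8) = arctan(2.2/1.8) = 50.71°
∠(j2.2) = 90.00°
∠G(j2.2) = − (50.71° + 90.00°) = -140.71°

|G| = 17.9 dB, ∠G = -140.7 deg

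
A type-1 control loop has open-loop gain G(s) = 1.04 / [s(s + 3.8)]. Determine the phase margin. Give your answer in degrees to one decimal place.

85.9 deg

Gain crossover: |G(jω)| = 1 at ω ≈ 0.273 rad/s.
∠G(j0.273) = −90° − arctan(0.273/3.8) ≈ -94.11°
PM = 180° + (-94.11°) = 85.89°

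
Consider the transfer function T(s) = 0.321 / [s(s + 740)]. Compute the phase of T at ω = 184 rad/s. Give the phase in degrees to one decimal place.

-104.0 deg

∠(j184 + 740) = arctan(184/740) = 13.96°
∠(j184) = 90.00°
∠T(j184) = − (13.96° + 90.00°) = -103.96°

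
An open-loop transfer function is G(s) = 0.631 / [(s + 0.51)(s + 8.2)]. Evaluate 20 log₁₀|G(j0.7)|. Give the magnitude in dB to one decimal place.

-21.1 dB

|j0.7 + 0.51| = √(0.7² + 0.51²) = 0.8661
|j0.7 + 8.2| = √(0.7² + 8.2²) = 8.23
|G(j0.7)| = 0.631 / (0.8661 × 8.23) = 0.088528
20 log₁₀(0.088528) = -21.06 dB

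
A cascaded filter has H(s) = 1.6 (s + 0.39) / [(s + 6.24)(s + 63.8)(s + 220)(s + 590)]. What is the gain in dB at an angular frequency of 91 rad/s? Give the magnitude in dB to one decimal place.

|j91 + 0.39| = √(91² + 0.39²) = 91
|j91 + 6.24| = √(91² + 6.24²) = 91.21
|j91 + 63.8| = √(91² + 63.8²) = 111.1
|j91 + 220| = √(91² + 220²) = 238.1
|j91 + 590| = √(91² + 590²) = 597
|H(j91)| = 1.6 × 91 / (91.21 × 111.1 × 238.1 × 597) = 1.0106e-07
20 log₁₀(1.0106e-07) = -139.91 dB

-139.9 dB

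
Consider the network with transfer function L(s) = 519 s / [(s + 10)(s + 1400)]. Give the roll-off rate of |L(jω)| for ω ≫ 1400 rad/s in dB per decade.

With 1 zero and 2 poles, the high-frequency asymptotic slope is 20 × (1 − 2) = -20 dB/decade.

-20 dB/decade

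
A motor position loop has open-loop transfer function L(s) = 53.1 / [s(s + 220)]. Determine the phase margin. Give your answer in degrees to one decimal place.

Gain crossover: |L(jω)| = 1 at ω ≈ 0.241 rad/sec.
∠L(j0.241) = −90° − arctan(0.241/220) ≈ -90.06°
PM = 180° + (-90.06°) = 89.94°

89.9°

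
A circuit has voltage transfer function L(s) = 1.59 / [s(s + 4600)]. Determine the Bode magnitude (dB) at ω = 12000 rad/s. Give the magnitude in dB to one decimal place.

|j12000 + 4600| = √(12000² + 4600²) = 1.285e+04
|j12000| = 1.2e+04
|L(j12000)| = 1.59 / (1.285e+04 × 1.2e+04) = 1.031e-08
20 log₁₀(1.031e-08) = -159.73 dB

-159.7 dB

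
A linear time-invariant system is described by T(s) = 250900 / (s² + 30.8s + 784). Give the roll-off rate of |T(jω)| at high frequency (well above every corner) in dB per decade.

With 0 zeros and 2 poles, the high-frequency asymptotic slope is 20 × (0 − 2) = -40 dB/decade.

-40 dB/decade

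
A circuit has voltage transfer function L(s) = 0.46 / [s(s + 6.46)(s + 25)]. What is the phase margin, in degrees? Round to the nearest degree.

Gain crossover: |L(jω)| = 1 at ω ≈ 0.00285 rad/sec.
∠L(j0.00285) = −90° − arctan(0.00285/6.46) − arctan(0.00285/25) ≈ -90.03°
PM = 180° + (-90.03°) = 89.97°

90 deg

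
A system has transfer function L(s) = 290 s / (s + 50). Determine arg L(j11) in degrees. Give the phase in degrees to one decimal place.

∠(j11) = 90.00°
∠(j11 + 50) = arctan(11/50) = 12.41°
∠L(j11) = 90.00° − 12.41° = 77.59°

77.6°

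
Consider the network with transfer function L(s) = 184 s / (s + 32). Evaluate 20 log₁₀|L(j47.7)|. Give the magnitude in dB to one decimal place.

43.7 dB

|j47.7| = 47.7
|j47.7 + 32| = √(47.7² + 32²) = 57.44
|L(j47.7)| = 184 × 47.7 / 57.44 = 152.8
20 log₁₀(152.8) = 43.68 dB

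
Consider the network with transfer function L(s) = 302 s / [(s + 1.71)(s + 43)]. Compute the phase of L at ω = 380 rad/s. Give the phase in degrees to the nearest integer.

-83°

∠(j380) = 90.00°
∠(j380 + 1.71) = arctan(380/1.71) = 89.74°
∠(j380 + 43) = arctan(380/43) = 83.54°
∠L(j380) = 90.00° − (89.74° + 83.54°) = -83.29°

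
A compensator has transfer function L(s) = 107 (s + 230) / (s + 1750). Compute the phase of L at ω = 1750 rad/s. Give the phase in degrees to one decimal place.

∠(j1750 + 230) = arctan(1750/230) = 82.51°
∠(j1750 + 1750) = arctan(1750/1750) = 45.00°
∠L(j1750) = 82.51° − 45.00° = 37.51°

37.5°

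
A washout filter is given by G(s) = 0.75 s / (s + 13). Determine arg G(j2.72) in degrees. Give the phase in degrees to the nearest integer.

78°

∠(j2.72) = 90.00°
∠(j2.72 + 13) = arctan(2.72/13) = 11.82°
∠G(j2.72) = 90.00° − 11.82° = 78.18°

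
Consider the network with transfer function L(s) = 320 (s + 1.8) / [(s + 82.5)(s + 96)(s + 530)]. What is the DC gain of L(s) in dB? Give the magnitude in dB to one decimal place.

-77.3 dB

L(0) = 320 × 1.8 / (82.5 × 96 × 530) = 0.00013722
20 log₁₀(0.00013722) = -77.25 dB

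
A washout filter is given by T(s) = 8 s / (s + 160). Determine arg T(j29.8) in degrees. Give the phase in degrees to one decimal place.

∠(j29.8) = 90.00°
∠(j29.8 + 160) = arctan(29.8/160) = 10.55°
∠T(j29.8) = 90.00° − 10.55° = 79.45°

79.4 deg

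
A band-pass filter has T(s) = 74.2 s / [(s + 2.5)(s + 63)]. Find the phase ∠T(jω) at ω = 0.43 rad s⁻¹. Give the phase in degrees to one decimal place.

79.8°

∠(j0.43) = 90.00°
∠(j0.43 + 2.5) = arctan(0.43/2.5) = 9.76°
∠(j0.43 + 63) = arctan(0.43/63) = 0.39°
∠T(j0.43) = 90.00° − (9.76° + 0.39°) = 79.85°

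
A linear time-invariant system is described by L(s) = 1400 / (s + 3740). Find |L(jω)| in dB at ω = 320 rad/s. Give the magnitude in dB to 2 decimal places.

-8.57 dB

|j320 + 3740| = √(320² + 3740²) = 3754
|L(j320)| = 1400 / 3754 = 0.37297
20 log₁₀(0.37297) = -8.567 dB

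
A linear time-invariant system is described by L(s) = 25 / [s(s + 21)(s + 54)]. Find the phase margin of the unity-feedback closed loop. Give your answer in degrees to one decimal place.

89.9°

Gain crossover: |L(jω)| = 1 at ω ≈ 0.022 rad/sec.
∠L(j0.022) = −90° − arctan(0.022/21) − arctan(0.022/54) ≈ -90.08°
PM = 180° + (-90.08°) = 89.92°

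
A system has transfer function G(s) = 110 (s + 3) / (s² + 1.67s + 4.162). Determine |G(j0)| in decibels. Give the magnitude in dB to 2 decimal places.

37.98 dB

G(0) = 110 × 3 / 4.162 = 79.289
20 log₁₀(79.289) = 37.984 dB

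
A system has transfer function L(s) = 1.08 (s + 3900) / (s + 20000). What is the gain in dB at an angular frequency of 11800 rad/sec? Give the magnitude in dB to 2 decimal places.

|j11800 + 3900| = √(11800² + 3900²) = 1.243e+04
|j11800 + 20000| = √(11800² + 20000²) = 2.322e+04
|L(j11800)| = 1.08 × 1.243e+04 / 2.322e+04 = 0.578
20 log₁₀(0.578) = -4.761 dB

-4.76 dB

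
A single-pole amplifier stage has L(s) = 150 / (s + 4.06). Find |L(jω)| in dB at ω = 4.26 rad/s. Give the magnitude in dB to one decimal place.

28.1 dB

|j4.26 + 4.06| = √(4.26² + 4.06²) = 5.885
|L(j4.26)| = 150 / 5.885 = 25.489
20 log₁₀(25.489) = 28.13 dB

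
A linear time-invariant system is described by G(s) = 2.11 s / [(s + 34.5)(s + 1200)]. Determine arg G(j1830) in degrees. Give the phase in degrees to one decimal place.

-55.7°

∠(j1830) = 90.00°
∠(j1830 + 34.5) = arctan(1830/34.5) = 88.92°
∠(j1830 + 1200) = arctan(1830/1200) = 56.75°
∠G(j1830) = 90.00° − (88.92° + 56.75°) = -55.67°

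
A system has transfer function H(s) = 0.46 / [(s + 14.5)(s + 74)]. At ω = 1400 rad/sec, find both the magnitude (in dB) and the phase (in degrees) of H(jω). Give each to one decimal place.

|j1400 + 14.5| = √(1400² + 14.5²) = 1400
|j1400 + 74| = √(1400² + 74²) = 1402
|H(j1400)| = 0.46 / (1400 × 1402) = 2.3435e-07
20 log₁₀(2.3435e-07) = -132.60 dB
∠(j1400 + 14.5) = arctan(1400/14.5) = 89.41°
∠(j1400 + 74) = arctan(1400/74) = 86.97°
∠H(j1400) = − (89.41° + 86.97°) = -176.38°

|H| = -132.6 dB, ∠H = -176.4°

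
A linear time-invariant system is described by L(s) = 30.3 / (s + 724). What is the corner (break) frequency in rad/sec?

724 rad/sec

The single real pole at s = −724 gives a corner at ω = 724 rad/sec.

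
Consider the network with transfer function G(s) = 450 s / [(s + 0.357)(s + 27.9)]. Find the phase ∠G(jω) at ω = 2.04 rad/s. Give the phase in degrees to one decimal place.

∠(j2.04) = 90.00°
∠(j2.04 + 0.357) = arctan(2.04/0.357) = 80.07°
∠(j2.04 + 27.9) = arctan(2.04/27.9) = 4.18°
∠G(j2.04) = 90.00° − (80.07° + 4.18°) = 5.74°

5.7°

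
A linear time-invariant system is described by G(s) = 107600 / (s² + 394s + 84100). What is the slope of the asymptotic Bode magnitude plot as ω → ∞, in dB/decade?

With 0 zeros and 2 poles, the high-frequency asymptotic slope is 20 × (0 − 2) = -40 dB/decade.

-40 dB/decade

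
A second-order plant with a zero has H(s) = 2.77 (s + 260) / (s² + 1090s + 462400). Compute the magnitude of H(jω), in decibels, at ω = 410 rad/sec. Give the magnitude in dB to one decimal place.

-52.0 dB

|j410 + 260| = √(410² + 260²) = 485.5
|(j410)² + 1090(j410) + 462400| = |2.943e+05 + j4.469e+05| = 5.351e+05
|H(j410)| = 2.77 × 485.5 / 5.351e+05 = 0.0025132
20 log₁₀(0.0025132) = -52.00 dB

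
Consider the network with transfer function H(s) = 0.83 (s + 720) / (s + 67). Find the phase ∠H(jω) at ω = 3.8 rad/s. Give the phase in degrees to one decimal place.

∠(j3.8 + 720) = arctan(3.8/720) = 0.30°
∠(j3.8 + 67) = arctan(3.8/67) = 3.25°
∠H(j3.8) = 0.30° − 3.25° = -2.94°

-2.9 deg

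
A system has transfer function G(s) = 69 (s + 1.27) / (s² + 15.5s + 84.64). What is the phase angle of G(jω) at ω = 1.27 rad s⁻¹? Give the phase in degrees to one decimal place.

31.7°

∠(j1.27 + 1.27) = arctan(1.27/1.27) = 45.00°
∠[(j1.27)² + 15.5(j1.27) + 84.64] = ∠[83.027 + j19.685] = 13.34°
∠G(j1.27) = 45.00° − 13.34° = 31.66°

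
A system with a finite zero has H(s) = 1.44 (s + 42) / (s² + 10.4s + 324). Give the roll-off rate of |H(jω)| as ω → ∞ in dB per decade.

With 1 zero and 2 poles, the high-frequency asymptotic slope is 20 × (1 − 2) = -20 dB/decade.

-20 dB/decade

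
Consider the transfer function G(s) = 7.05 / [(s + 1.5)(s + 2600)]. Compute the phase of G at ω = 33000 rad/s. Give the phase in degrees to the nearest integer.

-175°

∠(j33000 + 1.5) = arctan(33000/1.5) = 90.00°
∠(j33000 + 2600) = arctan(33000/2600) = 85.50°
∠G(j33000) = − (90.00° + 85.50°) = -175.49°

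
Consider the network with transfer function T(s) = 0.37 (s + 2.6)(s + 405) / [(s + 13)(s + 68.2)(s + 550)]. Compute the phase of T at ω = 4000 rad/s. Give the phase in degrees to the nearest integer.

-87°

∠(j4000 + 2.6) = arctan(4000/2.6) = 89.96°
∠(j4000 + 405) = arctan(4000/405) = 84.22°
∠(j4000 + 13) = arctan(4000/13) = 89.81°
∠(j4000 + 68.2) = arctan(4000/68.2) = 89.02°
∠(j4000 + 550) = arctan(4000/550) = 82.17°
∠T(j4000) = 89.96° + 84.22° − (89.81° + 89.02° + 82.17°) = -86.83°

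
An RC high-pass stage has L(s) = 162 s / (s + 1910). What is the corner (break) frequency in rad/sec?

The single real pole at s = −1910 gives a corner at ω = 1910 rad/sec.

1910 rad/sec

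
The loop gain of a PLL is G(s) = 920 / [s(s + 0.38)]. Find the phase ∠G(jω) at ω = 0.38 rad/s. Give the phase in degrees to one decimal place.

-135.0°

∠(j0.38 + 0.38) = arctan(0.38/0.38) = 45.00°
∠(j0.38) = 90.00°
∠G(j0.38) = − (45.00° + 90.00°) = -135.00°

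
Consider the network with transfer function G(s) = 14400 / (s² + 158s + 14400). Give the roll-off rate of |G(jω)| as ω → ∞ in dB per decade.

-40 dB/decade

With 0 zeros and 2 poles, the high-frequency asymptotic slope is 20 × (0 − 2) = -40 dB/decade.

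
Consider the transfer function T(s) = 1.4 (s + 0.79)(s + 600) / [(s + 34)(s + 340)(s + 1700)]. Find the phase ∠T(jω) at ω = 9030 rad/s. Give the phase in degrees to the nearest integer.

∠(j9030 + 0.79) = arctan(9030/0.79) = 89.99°
∠(j9030 + 600) = arctan(9030/600) = 86.20°
∠(j9030 + 34) = arctan(9030/34) = 89.78°
∠(j9030 + 340) = arctan(9030/340) = 87.84°
∠(j9030 + 1700) = arctan(9030/1700) = 79.34°
∠T(j9030) = 89.99° + 86.20° − (89.78° + 87.84° + 79.34°) = -80.77°

-81°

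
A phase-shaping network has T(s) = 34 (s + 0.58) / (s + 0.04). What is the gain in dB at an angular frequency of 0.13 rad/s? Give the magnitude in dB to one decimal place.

|j0.13 + 0.58| = √(0.13² + 0.58²) = 0.5944
|j0.13 + 0.04| = √(0.13² + 0.04²) = 0.136
|T(j0.13)| = 34 × 0.5944 / 0.136 = 148.58
20 log₁₀(148.58) = 43.44 dB

43.4 dB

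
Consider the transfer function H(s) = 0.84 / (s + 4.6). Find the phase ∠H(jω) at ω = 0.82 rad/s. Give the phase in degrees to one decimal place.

-10.1°

∠(j0.82 + 4.6) = arctan(0.82/4.6) = 10.11°
∠H(j0.82) = −10.11° = -10.11°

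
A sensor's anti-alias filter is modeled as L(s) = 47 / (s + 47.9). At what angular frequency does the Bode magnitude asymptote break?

47.9 rad/sec

The single real pole at s = −47.9 gives a corner at ω = 47.9 rad/sec.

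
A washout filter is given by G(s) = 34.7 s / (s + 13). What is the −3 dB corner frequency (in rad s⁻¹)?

For a single-pole high-pass, the −3 dB point is at the pole: ω = 13 rad s⁻¹.

13 rad s⁻¹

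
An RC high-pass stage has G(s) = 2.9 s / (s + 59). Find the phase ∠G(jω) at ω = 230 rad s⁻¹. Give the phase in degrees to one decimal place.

14.4 deg

∠(j230) = 90.00°
∠(j230 + 59) = arctan(230/59) = 75.61°
∠G(j230) = 90.00° − 75.61° = 14.39°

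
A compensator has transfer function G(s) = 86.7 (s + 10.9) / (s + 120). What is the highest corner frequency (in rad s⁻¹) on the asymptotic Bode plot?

Break frequencies occur at each pole and zero magnitude: 10.9 rad s⁻¹, 120 rad s⁻¹.
The highest is 120 rad s⁻¹.

120 rad s⁻¹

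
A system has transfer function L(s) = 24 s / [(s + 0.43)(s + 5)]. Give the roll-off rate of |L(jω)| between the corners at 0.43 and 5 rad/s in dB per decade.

0 dB/decade

In this band the factors already past their corner are: 1 differentiator zero, pole at 0.43; net slope = 0 dB/decade.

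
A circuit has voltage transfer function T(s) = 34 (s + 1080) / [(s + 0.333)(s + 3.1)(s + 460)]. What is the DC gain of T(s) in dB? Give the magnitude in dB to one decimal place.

37.8 dB

T(0) = 34 × 1080 / (0.333 × 3.1 × 460) = 77.328
20 log₁₀(77.328) = 37.77 dB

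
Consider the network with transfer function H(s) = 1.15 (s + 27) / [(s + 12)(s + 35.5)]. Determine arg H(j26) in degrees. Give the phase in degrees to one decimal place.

-57.5°

∠(j26 + 27) = arctan(26/27) = 43.92°
∠(j26 + 12) = arctan(26/12) = 65.22°
∠(j26 + 35.5) = arctan(26/35.5) = 36.22°
∠H(j26) = 43.92° − (65.22° + 36.22°) = -57.52°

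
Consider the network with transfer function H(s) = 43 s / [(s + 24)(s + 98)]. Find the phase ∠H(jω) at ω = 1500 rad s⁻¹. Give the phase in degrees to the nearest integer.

∠(j1500) = 90.00°
∠(j1500 + 24) = arctan(1500/24) = 89.08°
∠(j1500 + 98) = arctan(1500/98) = 86.26°
∠H(j1500) = 90.00° − (89.08° + 86.26°) = -85.35°

-85°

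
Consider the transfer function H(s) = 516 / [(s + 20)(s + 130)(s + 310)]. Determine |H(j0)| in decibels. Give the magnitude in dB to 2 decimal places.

-63.87 dB

H(0) = 516 / (20 × 130 × 310) = 0.0006402
20 log₁₀(0.0006402) = -63.874 dB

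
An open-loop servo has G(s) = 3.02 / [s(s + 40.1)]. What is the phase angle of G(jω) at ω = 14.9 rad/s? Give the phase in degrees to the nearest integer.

-110°

∠(j14.9 + 40.1) = arctan(14.9/40.1) = 20.38°
∠(j14.9) = 90.00°
∠G(j14.9) = − (20.38° + 90.00°) = -110.38°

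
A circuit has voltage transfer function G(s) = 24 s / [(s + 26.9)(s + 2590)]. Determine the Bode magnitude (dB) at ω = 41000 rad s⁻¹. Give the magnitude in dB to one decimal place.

-64.7 dB

|j41000| = 4.1e+04
|j41000 + 26.9| = √(41000² + 26.9²) = 4.1e+04
|j41000 + 2590| = √(41000² + 2590²) = 4.108e+04
|G(j41000)| = 24 × 4.1e+04 / (4.1e+04 × 4.108e+04) = 0.0005842
20 log₁₀(0.0005842) = -64.67 dB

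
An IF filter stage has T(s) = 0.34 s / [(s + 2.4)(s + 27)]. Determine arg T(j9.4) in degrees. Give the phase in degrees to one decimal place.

-4.9°

∠(j9.4) = 90.00°
∠(j9.4 + 2.4) = arctan(9.4/2.4) = 75.68°
∠(j9.4 + 27) = arctan(9.4/27) = 19.20°
∠T(j9.4) = 90.00° − (75.68° + 19.20°) = -4.87°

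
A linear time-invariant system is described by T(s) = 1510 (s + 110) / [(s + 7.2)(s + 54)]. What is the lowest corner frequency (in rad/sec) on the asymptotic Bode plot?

7.2 rad/sec

Break frequencies occur at each pole and zero magnitude: 7.2 rad/sec, 54 rad/sec, 110 rad/sec.
The lowest is 7.2 rad/sec.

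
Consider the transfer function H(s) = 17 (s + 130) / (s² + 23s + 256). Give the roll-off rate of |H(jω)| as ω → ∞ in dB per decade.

-20 dB/decade

With 1 zero and 2 poles, the high-frequency asymptotic slope is 20 × (1 − 2) = -20 dB/decade.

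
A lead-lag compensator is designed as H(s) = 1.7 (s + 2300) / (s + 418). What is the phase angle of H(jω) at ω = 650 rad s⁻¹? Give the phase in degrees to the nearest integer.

∠(j650 + 2300) = arctan(650/2300) = 15.78°
∠(j650 + 418) = arctan(650/418) = 57.26°
∠H(j650) = 15.78° − 57.26° = -41.48°

-41°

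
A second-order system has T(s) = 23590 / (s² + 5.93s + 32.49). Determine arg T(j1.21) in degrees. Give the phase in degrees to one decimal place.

∠[(j1.21)² + 5.93(j1.21) + 32.49] = ∠[31.026 + j7.1753] = 13.02°
∠T(j1.21) = −13.02° = -13.02°

-13.0°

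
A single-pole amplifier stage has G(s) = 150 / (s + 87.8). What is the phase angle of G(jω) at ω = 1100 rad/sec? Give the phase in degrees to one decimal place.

∠(j1100 + 87.8) = arctan(1100/87.8) = 85.44°
∠G(j1100) = −85.44° = -85.44°

-85.4°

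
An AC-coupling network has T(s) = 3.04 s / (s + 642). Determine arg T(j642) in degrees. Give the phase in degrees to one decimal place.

∠(j642) = 90.00°
∠(j642 + 642) = arctan(642/642) = 45.00°
∠T(j642) = 90.00° − 45.00° = 45.00°

45.0°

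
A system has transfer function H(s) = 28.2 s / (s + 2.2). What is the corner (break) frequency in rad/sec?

The single real pole at s = −2.2 gives a corner at ω = 2.2 rad/sec.

2.2 rad/sec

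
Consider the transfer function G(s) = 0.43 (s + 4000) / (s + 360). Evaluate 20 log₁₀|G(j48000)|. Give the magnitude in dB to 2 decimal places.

|j48000 + 4000| = √(48000² + 4000²) = 4.817e+04
|j48000 + 360| = √(48000² + 360²) = 4.8e+04
|G(j48000)| = 0.43 × 4.817e+04 / 4.8e+04 = 0.43148
20 log₁₀(0.43148) = -7.301 dB

-7.30 dB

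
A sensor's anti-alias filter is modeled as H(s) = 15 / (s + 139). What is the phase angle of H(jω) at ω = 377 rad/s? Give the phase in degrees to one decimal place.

∠(j377 + 139) = arctan(377/139) = 69.76°
∠H(j377) = −69.76° = -69.76°

-69.8 deg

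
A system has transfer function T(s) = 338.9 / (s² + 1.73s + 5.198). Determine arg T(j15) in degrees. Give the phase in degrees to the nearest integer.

-173°

∠[(j15)² + 1.73(j15) + 5.198] = ∠[-219.8 + j25.95] = 173.27°
∠T(j15) = −173.27° = -173.27°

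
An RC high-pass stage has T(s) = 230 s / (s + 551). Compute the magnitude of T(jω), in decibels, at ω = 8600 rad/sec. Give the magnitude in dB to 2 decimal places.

47.22 dB

|j8600| = 8600
|j8600 + 551| = √(8600² + 551²) = 8618
|T(j8600)| = 230 × 8600 / 8618 = 229.53
20 log₁₀(229.53) = 47.217 dB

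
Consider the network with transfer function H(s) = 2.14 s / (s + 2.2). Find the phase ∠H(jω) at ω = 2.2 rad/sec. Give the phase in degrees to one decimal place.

45.0 deg

∠(j2.2) = 90.00°
∠(j2.2 + 2.2) = arctan(2.2/2.2) = 45.00°
∠H(j2.2) = 90.00° − 45.00° = 45.00°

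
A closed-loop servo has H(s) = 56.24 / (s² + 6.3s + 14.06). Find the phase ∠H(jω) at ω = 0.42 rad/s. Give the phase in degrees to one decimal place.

∠[(j0.42)² + 6.3(j0.42) + 14.06] = ∠[13.884 + j2.646] = 10.79°
∠H(j0.42) = −10.79° = -10.79°

-10.8°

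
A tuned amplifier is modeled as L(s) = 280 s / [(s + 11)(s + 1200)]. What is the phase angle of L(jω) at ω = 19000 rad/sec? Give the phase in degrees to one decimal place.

-86.4°

∠(j19000) = 90.00°
∠(j19000 + 11) = arctan(19000/11) = 89.97°
∠(j19000 + 1200) = arctan(19000/1200) = 86.39°
∠L(j19000) = 90.00° − (89.97° + 86.39°) = -86.35°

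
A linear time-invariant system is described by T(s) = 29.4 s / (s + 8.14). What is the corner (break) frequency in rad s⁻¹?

8.14 rad s⁻¹

The single real pole at s = −8.14 gives a corner at ω = 8.14 rad s⁻¹.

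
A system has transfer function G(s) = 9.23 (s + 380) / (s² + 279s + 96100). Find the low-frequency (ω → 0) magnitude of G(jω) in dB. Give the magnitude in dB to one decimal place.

G(0) = 9.23 × 380 / 96100 = 0.036497
20 log₁₀(0.036497) = -28.75 dB

-28.8 dB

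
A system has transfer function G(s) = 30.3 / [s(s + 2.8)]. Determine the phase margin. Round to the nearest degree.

Gain crossover: |G(jω)| = 1 at ω ≈ 5.16 rad/s.
∠G(j5.16) = −90° − arctan(5.16/2.8) ≈ -151.52°
PM = 180° + (-151.52°) = 28.48°

28°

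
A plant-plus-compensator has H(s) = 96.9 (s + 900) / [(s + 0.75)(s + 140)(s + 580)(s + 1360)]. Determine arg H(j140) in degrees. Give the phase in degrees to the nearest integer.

∠(j140 + 900) = arctan(140/900) = 8.84°
∠(j140 + 0.75) = arctan(140/0.75) = 89.69°
∠(j140 + 140) = arctan(140/140) = 45.00°
∠(j140 + 580) = arctan(140/580) = 13.57°
∠(j140 + 1360) = arctan(140/1360) = 5.88°
∠H(j140) = 8.84° − (89.69° + 45.00° + 13.57° + 5.88°) = -145.30°

-145°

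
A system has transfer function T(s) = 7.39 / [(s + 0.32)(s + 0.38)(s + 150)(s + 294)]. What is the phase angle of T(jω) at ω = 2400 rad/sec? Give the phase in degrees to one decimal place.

∠(j2400 + 0.32) = arctan(2400/0.32) = 89.99°
∠(j2400 + 0.38) = arctan(2400/0.38) = 89.99°
∠(j2400 + 150) = arctan(2400/150) = 86.42°
∠(j2400 + 294) = arctan(2400/294) = 83.02°
∠T(j2400) = − (89.99° + 89.99° + 86.42° + 83.02°) = -349.42°

-349.4°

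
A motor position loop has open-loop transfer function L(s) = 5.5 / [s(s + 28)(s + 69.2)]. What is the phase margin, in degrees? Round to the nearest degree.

90°

Gain crossover: |L(jω)| = 1 at ω ≈ 0.00284 rad/s.
∠L(j0.00284) = −90° − arctan(0.00284/28) − arctan(0.00284/69.2) ≈ -90.01°
PM = 180° + (-90.01°) = 89.99°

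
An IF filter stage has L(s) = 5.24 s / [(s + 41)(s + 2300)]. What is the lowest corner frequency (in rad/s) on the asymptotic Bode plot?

41 rad/s

Break frequencies occur at each pole and zero magnitude: 41 rad/s, 2300 rad/s.
The lowest is 41 rad/s.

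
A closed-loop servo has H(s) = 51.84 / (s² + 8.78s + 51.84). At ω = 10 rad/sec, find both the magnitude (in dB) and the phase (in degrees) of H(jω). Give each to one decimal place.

|H| = -5.7 dB, ∠H = -118.7°

|(j10)² + 8.78(j10) + 51.84| = |-48.16 + j87.8| = 100.1
|H(j10)| = 51.84 / 100.1 = 0.51767
20 log₁₀(0.51767) = -5.72 dB
∠[(j10)² + 8.78(j10) + 51.84] = ∠[-48.16 + j87.8] = 118.75°
∠H(j10) = −118.75° = -118.75°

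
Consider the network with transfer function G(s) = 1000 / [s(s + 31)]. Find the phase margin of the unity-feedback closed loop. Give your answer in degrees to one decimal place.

Gain crossover: |G(jω)| = 1 at ω ≈ 25.1 rad/s.
∠G(j25.1) = −90° − arctan(25.1/31) ≈ -128.97°
PM = 180° + (-128.97°) = 51.03°

51.0 deg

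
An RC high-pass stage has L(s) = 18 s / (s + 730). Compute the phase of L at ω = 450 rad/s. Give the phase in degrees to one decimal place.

∠(j450) = 90.00°
∠(j450 + 730) = arctan(450/730) = 31.65°
∠L(j450) = 90.00° − 31.65° = 58.35°

58.3 deg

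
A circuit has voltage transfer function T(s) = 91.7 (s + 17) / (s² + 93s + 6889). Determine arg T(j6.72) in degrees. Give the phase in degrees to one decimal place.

16.4°

∠(j6.72 + 17) = arctan(6.72/17) = 21.57°
∠[(j6.72)² + 93(j6.72) + 6889] = ∠[6843.8 + j624.96] = 5.22°
∠T(j6.72) = 21.57° − 5.22° = 16.35°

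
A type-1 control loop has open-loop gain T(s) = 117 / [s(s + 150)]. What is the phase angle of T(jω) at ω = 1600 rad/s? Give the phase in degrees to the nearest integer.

∠(j1600 + 150) = arctan(1600/150) = 84.64°
∠(j1600) = 90.00°
∠T(j1600) = − (84.64° + 90.00°) = -174.64°

-175°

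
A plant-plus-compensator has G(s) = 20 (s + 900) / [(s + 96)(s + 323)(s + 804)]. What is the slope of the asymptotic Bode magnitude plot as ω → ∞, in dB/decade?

-40 dB/decade

With 1 zero and 3 poles, the high-frequency asymptotic slope is 20 × (1 − 3) = -40 dB/decade.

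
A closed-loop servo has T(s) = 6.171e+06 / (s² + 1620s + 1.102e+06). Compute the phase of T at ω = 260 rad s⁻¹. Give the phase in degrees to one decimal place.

∠[(j260)² + 1620(j260) + 1.102e+06] = ∠[1.0344e+06 + j4.212e+05] = 22.16°
∠T(j260) = −22.16° = -22.16°

-22.2 deg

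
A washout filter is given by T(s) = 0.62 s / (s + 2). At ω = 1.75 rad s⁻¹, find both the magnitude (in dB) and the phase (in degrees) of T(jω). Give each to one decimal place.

|j1.75| = 1.75
|j1.75 + 2| = √(1.75² + 2²) = 2.658
|T(j1.75)| = 0.62 × 1.75 / 2.658 = 0.40827
20 log₁₀(0.40827) = -7.78 dB
∠(j1.75) = 90.00°
∠(j1.75 + 2) = arctan(1.75/2) = 41.19°
∠T(j1.75) = 90.00° − 41.19° = 48.81°

|T| = -7.8 dB, ∠T = 48.8°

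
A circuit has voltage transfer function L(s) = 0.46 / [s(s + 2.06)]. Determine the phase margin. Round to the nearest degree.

Gain crossover: |L(jω)| = 1 at ω ≈ 0.222 rad s⁻¹.
∠L(j0.222) = −90° − arctan(0.222/2.06) ≈ -96.15°
PM = 180° + (-96.15°) = 83.85°

84°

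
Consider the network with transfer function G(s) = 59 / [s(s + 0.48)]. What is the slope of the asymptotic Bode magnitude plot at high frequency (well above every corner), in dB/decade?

-40 dB/decade

With 0 zeros and 2 poles, the high-frequency asymptotic slope is 20 × (0 − 2) = -40 dB/decade.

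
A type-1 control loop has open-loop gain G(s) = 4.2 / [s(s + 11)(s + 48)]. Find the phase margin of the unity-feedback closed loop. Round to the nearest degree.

Gain crossover: |G(jω)| = 1 at ω ≈ 0.00795 rad s⁻¹.
∠G(j0.00795) = −90° − arctan(0.00795/11) − arctan(0.00795/48) ≈ -90.05°
PM = 180° + (-90.05°) = 89.95°

90°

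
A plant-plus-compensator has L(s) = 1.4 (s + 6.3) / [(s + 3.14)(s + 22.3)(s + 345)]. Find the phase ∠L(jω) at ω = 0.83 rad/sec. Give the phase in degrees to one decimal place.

-9.6°

∠(j0.83 + 6.3) = arctan(0.83/6.3) = 7.51°
∠(j0.83 + 3.14) = arctan(0.83/3.14) = 14.81°
∠(j0.83 + 22.3) = arctan(0.83/22.3) = 2.13°
∠(j0.83 + 345) = arctan(0.83/345) = 0.14°
∠L(j0.83) = 7.51° − (14.81° + 2.13° + 0.14°) = -9.57°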